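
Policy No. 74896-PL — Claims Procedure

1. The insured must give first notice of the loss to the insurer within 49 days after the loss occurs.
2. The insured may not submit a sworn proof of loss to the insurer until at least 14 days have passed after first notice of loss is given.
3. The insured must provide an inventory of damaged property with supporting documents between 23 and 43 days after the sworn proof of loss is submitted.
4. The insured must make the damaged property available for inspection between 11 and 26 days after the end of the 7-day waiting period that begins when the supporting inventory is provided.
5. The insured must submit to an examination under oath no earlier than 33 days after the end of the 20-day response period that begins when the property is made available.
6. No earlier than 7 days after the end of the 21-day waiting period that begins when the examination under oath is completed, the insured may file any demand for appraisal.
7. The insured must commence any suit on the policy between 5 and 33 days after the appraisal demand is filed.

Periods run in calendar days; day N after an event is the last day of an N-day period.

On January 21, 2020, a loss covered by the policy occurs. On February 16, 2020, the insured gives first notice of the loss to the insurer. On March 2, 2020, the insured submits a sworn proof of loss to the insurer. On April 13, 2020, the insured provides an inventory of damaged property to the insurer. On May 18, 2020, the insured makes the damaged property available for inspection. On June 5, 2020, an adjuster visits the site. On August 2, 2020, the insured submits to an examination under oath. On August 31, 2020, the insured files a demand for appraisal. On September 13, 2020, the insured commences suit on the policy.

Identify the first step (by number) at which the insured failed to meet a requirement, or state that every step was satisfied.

(1) due by January 21, 2020 + 49 days = March 10, 2020; done February 16, 2020 — timely.
(2) permitted from February 16, 2020 + 14 days = March 1, 2020 onward; March 2, 2020 is on or after that date.
(3) the permitted window runs from March 2, 2020 + 23 = March 25, 2020 to March 2, 2020 + 43 = April 14, 2020; April 13, 2020 falls inside that range.
(4) the permitted window runs from April 20, 2020 + 11 = May 1, 2020 to April 20, 2020 + 26 = May 16, 2020; done May 18, 2020 — 2 days after the window closed.

Step 4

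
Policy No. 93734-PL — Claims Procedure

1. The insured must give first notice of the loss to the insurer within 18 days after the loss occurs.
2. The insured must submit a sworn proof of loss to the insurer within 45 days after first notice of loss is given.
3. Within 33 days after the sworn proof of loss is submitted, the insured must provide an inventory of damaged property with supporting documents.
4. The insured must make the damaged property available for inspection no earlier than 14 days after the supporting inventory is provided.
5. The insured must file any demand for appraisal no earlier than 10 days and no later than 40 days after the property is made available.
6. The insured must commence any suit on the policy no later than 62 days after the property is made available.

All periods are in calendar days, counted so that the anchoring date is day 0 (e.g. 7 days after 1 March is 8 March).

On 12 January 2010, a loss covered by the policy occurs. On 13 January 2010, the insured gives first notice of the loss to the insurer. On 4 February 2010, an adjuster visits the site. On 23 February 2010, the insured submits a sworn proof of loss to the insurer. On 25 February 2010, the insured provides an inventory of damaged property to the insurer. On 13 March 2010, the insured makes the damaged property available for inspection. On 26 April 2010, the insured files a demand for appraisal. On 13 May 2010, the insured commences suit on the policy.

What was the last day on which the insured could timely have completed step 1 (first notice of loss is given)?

Step 1 runs from 12 January 2010, when the loss occurs. 18 days after 12 January 2010 is 30 January 2010.

30 January 2010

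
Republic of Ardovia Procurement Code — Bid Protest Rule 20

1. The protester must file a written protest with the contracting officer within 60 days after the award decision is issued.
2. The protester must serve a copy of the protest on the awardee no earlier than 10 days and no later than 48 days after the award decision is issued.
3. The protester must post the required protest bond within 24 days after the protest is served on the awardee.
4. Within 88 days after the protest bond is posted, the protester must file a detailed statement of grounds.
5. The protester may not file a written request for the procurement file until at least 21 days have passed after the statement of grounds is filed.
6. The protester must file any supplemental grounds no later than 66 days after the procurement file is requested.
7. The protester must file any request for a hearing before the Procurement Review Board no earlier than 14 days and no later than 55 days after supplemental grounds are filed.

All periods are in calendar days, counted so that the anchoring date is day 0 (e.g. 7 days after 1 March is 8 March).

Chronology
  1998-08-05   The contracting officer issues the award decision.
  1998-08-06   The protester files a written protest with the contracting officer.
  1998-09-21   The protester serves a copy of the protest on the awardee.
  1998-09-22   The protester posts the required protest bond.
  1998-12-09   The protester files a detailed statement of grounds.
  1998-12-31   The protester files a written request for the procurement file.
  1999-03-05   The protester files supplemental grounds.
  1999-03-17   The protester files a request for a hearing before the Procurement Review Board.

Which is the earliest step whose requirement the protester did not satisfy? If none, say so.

Step 7

Step 1 — counting 60 days from 1998-08-05 (when the award decision is issued) gives a deadline of 1998-10-04; done 1998-08-06 — timely.
Step 2 — 10 and 48 days from 1998-08-05 (when the award decision is issued) are 1998-08-15 and 1998-09-22 respectively; done 1998-09-21 — within the window.
Step 3 — counting 24 days from 1998-09-21 (when the protest is served on the awardee) gives a deadline of 1998-10-15; completed 1998-09-22, before the deadline.
Step 4 — counting 88 days from 1998-09-22 (when the protest bond is posted) gives a deadline of 1998-12-19; 1998-12-09 is within that limit.
Step 5 — must wait 21 days from 1998-12-09 (when the statement of grounds is filed), so not before 1998-12-30; done 1998-12-31 — permitted.
Step 6 — counting 66 days from 1998-12-31 (when the procurement file is requested) gives a deadline of 1999-03-07; completed 1999-03-05, before the deadline.
Step 7 — 14 and 55 days from 1999-03-05 (when supplemental grounds are filed) are 1999-03-19 and 1999-04-29 respectively; 1999-03-17 is 2 days too early.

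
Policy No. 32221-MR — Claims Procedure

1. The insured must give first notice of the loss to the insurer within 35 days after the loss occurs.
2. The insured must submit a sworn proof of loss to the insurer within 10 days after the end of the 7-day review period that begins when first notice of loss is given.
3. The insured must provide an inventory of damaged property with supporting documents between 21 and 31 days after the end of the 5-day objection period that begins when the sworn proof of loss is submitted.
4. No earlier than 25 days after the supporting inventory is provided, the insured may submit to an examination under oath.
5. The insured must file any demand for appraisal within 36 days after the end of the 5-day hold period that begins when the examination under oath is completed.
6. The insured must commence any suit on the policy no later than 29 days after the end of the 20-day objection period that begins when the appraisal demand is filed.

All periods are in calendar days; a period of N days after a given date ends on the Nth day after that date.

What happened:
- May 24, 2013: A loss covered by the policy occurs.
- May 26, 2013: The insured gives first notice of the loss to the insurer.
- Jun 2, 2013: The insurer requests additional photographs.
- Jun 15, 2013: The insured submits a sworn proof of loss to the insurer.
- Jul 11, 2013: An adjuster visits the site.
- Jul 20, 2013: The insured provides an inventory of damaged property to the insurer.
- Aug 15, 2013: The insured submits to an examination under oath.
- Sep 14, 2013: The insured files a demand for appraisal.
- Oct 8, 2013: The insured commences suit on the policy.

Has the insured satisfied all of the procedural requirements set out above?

Step 1: 35 days after May 24, 2013 (when the loss occurs) is Jun 28, 2013; completed May 26, 2013, before the deadline.
Step 2: 10 days after Jun 2, 2013 (end of the 7-day review period, which began when first notice of loss is given on May 26, 2013) is Jun 12, 2013; done Jun 15, 2013 — 3 days late.
No need to go further; step 2 was not satisfied.

No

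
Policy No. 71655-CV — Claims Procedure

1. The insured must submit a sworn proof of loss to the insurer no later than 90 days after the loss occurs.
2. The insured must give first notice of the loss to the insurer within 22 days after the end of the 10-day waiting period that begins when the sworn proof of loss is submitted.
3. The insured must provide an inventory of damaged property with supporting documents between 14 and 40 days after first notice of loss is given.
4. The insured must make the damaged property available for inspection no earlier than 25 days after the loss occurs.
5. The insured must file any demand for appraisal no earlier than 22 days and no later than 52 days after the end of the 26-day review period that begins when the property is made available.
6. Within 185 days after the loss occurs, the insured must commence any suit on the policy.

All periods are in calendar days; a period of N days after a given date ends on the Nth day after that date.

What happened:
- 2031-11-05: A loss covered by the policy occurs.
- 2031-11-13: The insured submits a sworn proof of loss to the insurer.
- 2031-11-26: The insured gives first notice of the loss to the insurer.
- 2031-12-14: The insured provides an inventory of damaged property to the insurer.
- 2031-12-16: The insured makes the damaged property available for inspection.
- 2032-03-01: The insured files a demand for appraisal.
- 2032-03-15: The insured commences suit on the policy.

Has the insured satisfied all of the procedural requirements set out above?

Step 1 — counting 90 days from 2031-11-05 (when the loss occurs) gives a deadline of 2032-02-03; 2031-11-13 is within that limit.
Step 2 — counting 22 days from 2031-11-23 (end of the 10-day waiting period, which began when the sworn proof of loss is submitted on 2031-11-13) gives a deadline of 2031-12-15; 2031-11-26 is within that limit.
Step 3 — 14 and 40 days from 2031-11-26 (when first notice of loss is given) are 2031-12-10 and 2032-01-05 respectively; done 2031-12-14 — within the window.
Step 4 — must wait 25 days from 2031-11-05 (when the loss occurs), so not before 2031-11-30; done 2031-12-16, after the minimum wait.
Step 5 — 22 and 52 days from 2032-01-11 (end of the 26-day review period, which began when the property is made available on 2031-12-16) are 2032-02-02 and 2032-03-03 respectively; 2032-03-01 falls inside that range.
Step 6 — counting 185 days from 2031-11-05 (when the loss occurs) gives a deadline of 2032-05-08; completed 2032-03-15, before the deadline.

Yes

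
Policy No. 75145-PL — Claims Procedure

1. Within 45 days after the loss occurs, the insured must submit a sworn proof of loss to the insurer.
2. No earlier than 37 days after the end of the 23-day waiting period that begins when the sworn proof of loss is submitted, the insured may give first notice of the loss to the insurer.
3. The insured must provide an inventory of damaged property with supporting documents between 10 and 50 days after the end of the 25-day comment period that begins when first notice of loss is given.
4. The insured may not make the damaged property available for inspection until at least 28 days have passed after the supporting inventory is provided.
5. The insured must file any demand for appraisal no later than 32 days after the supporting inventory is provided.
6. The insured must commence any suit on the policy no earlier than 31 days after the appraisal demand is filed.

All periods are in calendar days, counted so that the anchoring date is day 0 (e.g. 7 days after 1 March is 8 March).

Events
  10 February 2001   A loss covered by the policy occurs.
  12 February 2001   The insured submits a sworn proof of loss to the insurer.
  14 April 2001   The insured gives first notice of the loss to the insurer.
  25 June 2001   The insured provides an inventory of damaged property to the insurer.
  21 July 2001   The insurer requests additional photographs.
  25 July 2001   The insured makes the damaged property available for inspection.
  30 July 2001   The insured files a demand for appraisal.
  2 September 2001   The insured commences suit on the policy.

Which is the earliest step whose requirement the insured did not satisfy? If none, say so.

Step 5

Step 1 — counting 45 days from 10 February 2001 (when the loss occurs) gives a deadline of 27 March 2001; done 12 February 2001 — timely.
Step 2 — must wait 37 days from 7 March 2001 (end of the 23-day waiting period, which began when the sworn proof of loss is submitted on 12 February 2001), so not before 13 April 2001; done 14 April 2001 — permitted.
Step 3 — 10 and 50 days from 9 May 2001 (end of the 25-day comment period, which began when first notice of loss is given on 14 April 2001) are 19 May 2001 and 28 June 2001 respectively; 25 June 2001 falls inside that range.
Step 4 — must wait 28 days from 25 June 2001 (when the supporting inventory is provided), so not before 23 July 2001; 25 July 2001 is on or after that date.
Step 5 — counting 32 days from 25 June 2001 (when the supporting inventory is provided) gives a deadline of 27 July 2001; 30 July 2001 misses that deadline by 3 days.
That is the first point of non-compliance.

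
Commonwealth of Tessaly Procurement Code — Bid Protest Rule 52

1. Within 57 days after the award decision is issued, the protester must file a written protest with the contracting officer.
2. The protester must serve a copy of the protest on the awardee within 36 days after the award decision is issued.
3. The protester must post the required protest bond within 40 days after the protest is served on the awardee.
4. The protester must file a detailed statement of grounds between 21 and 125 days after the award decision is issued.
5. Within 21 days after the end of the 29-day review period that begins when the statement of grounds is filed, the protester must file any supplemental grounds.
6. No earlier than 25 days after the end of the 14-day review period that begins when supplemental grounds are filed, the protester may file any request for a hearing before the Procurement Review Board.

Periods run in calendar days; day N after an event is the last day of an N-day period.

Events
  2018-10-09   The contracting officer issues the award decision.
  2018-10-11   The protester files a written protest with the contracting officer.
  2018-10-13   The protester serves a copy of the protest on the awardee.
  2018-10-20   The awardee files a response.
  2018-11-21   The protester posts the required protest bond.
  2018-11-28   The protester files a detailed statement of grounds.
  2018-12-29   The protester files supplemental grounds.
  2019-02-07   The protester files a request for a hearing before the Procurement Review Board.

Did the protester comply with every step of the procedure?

Yes

(1) due by 2018-10-09 + 57 days = 2018-12-05; 2018-10-11 is within that limit.
(2) due by 2018-10-09 + 36 days = 2018-11-14; completed 2018-10-13, before the deadline.
(3) due by 2018-10-13 + 40 days = 2018-11-22; completed 2018-11-21, before the deadline.
(4) the permitted window runs from 2018-10-09 + 21 = 2018-10-30 to 2018-10-09 + 125 = 2019-02-11; done 2018-11-28 — within the window.
(5) due by 2018-12-27 + 21 days = 2019-01-17; completed 2018-12-29, before the deadline.
(6) permitted from 2019-01-12 + 25 days = 2019-02-06 onward; 2019-02-07 is on or after that date.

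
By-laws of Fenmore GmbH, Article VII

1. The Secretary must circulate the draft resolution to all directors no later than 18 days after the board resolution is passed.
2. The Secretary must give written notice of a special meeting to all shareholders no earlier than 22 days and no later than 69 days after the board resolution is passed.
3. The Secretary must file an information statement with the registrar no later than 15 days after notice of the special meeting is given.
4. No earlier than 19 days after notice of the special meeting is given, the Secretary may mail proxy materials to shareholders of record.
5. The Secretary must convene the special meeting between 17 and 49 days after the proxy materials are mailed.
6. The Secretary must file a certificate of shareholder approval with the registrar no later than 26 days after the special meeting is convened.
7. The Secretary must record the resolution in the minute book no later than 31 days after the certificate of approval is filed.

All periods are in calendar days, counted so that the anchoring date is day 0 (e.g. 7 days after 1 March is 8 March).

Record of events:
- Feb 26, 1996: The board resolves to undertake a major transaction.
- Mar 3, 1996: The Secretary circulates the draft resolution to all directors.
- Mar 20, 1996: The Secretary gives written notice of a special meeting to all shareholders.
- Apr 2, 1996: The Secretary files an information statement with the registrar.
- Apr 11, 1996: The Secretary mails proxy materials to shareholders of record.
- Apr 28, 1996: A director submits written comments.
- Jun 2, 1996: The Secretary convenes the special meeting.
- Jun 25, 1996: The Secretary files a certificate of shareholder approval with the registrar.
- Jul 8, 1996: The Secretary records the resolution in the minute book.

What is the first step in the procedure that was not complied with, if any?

Step 5

Step 1: 18 days after Feb 26, 1996 (when the board resolution is passed) is Mar 15, 1996; done Mar 3, 1996 — timely.
Step 2: the window is 22–69 days after Feb 26, 1996 (when the board resolution is passed), so Mar 19, 1996 through May 5, 1996; done Mar 20, 1996, which is between those dates.
Step 3: 15 days after Mar 20, 1996 (when notice of the special meeting is given) is Apr 4, 1996; Apr 2, 1996 is within that limit.
Step 4: the earliest permitted date is 19 days after Mar 20, 1996 (when notice of the special meeting is given), i.e. Apr 8, 1996; Apr 11, 1996 is on or after that date.
Step 5: the window is 17–49 days after Apr 11, 1996 (when the proxy materials are mailed), so Apr 28, 1996 through May 30, 1996; done Jun 2, 1996 — 3 days after the window closed.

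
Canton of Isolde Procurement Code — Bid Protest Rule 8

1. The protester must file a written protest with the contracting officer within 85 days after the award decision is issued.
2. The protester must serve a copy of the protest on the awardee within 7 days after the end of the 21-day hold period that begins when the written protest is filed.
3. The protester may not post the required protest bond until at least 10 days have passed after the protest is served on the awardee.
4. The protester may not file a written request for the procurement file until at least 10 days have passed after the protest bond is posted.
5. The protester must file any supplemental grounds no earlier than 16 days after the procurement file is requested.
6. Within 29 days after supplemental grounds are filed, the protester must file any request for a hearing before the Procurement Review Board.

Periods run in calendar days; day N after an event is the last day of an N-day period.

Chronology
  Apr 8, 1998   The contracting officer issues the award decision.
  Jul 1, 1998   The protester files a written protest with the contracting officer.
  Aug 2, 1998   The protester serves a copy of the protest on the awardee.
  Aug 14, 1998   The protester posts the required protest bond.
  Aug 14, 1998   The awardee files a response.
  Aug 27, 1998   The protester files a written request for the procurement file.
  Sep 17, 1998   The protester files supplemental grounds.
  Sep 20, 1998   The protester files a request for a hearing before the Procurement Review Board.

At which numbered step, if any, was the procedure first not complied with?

Step 1: 85 days after Apr 8, 1998 (when the award decision is issued) is Jul 2, 1998; done Jul 1, 1998 — timely.
Step 2: 7 days after Jul 22, 1998 (end of the 21-day hold period, which began when the written protest is filed on Jul 1, 1998) is Jul 29, 1998; done Aug 2, 1998 — 4 days late.
No need to go further; step 2 was not satisfied.

Step 2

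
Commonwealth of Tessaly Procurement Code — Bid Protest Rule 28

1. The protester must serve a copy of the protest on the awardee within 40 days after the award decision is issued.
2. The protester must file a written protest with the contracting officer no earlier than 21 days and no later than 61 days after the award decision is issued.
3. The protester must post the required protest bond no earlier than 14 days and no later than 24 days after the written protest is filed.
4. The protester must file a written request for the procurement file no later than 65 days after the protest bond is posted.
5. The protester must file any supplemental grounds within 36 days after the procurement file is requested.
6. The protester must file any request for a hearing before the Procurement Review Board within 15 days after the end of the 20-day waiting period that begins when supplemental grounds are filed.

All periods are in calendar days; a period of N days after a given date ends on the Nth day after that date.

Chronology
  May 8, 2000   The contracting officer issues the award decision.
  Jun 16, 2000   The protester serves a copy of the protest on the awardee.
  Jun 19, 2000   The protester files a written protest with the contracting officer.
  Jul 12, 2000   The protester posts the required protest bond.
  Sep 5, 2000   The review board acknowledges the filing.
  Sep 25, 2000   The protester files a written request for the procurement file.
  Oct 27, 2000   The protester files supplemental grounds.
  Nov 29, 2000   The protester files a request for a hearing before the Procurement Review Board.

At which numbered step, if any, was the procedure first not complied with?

Step 4

(1) due by May 8, 2000 + 40 days = Jun 17, 2000; Jun 16, 2000 is within that limit.
(2) the permitted window runs from May 8, 2000 + 21 = May 29, 2000 to May 8, 2000 + 61 = Jul 8, 2000; Jun 19, 2000 falls inside that range.
(3) the permitted window runs from Jun 19, 2000 + 14 = Jul 3, 2000 to Jun 19, 2000 + 24 = Jul 13, 2000; done Jul 12, 2000, which is between those dates.
(4) due by Jul 12, 2000 + 65 days = Sep 15, 2000; not done until Sep 25, 2000, 10 days after the deadline.
The procedure was therefore not followed at step 4.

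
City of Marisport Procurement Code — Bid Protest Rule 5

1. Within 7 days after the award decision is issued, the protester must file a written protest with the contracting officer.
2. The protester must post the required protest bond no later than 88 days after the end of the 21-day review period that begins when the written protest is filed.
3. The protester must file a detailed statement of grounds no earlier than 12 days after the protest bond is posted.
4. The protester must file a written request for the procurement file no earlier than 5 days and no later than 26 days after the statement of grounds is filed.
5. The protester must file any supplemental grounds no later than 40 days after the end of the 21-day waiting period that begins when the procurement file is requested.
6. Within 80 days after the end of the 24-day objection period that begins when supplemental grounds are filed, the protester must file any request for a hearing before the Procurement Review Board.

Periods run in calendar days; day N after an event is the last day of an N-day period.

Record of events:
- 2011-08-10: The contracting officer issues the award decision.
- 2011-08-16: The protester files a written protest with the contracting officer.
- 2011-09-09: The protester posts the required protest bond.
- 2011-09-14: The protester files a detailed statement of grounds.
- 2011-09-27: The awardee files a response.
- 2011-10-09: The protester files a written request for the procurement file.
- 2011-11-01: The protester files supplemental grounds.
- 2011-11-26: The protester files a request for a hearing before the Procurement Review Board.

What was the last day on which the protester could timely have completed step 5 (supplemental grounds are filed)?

2011-12-09

The procurement file is requested on 2011-10-09; the 21-day waiting period therefore ends 2011-10-30, and step 5 runs from that date. 40 days after 2011-10-30 is 2011-12-09.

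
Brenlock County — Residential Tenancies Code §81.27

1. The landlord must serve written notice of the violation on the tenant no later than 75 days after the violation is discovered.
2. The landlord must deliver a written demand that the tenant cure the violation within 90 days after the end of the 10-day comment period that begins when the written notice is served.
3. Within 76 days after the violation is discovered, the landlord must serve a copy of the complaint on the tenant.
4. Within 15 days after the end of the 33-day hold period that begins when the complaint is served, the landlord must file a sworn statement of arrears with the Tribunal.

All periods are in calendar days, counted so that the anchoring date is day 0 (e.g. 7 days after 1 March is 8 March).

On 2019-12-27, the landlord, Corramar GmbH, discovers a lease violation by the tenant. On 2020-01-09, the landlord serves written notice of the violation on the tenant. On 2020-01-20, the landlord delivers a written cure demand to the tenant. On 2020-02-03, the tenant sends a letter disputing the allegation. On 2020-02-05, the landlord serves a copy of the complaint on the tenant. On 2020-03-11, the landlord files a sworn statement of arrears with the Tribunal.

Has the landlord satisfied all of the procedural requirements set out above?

Step 1: 75 days after 2019-12-27 (when the violation is discovered) is 2020-03-11; done 2020-01-09 — timely.
Step 2: 90 days after 2020-01-19 (end of the 10-day comment period, which began when the written notice is served on 2020-01-09) is 2020-04-18; completed 2020-01-20, before the deadline.
Step 3: 76 days after 2019-12-27 (when the violation is discovered) is 2020-03-12; done 2020-02-05 — timely.
Step 4: 15 days after 2020-03-09 (end of the 33-day hold period, which began when the complaint is served on 2020-02-05) is 2020-03-24; completed 2020-03-11, before the deadline.

Yes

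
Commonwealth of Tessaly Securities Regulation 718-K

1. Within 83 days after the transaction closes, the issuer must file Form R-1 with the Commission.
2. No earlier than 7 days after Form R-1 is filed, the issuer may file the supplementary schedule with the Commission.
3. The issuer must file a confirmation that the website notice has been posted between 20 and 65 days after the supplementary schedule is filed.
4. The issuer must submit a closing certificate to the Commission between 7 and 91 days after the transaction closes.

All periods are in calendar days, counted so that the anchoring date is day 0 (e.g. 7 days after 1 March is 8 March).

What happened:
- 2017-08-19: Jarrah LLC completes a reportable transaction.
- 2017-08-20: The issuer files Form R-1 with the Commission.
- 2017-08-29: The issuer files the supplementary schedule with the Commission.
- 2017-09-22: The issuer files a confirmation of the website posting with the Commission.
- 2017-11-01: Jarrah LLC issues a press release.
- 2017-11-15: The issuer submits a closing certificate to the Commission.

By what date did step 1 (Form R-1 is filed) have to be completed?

2017-11-10

Step 1 runs from 2017-08-19, when the transaction closes. 83 days after 2017-08-19 is 2017-11-10.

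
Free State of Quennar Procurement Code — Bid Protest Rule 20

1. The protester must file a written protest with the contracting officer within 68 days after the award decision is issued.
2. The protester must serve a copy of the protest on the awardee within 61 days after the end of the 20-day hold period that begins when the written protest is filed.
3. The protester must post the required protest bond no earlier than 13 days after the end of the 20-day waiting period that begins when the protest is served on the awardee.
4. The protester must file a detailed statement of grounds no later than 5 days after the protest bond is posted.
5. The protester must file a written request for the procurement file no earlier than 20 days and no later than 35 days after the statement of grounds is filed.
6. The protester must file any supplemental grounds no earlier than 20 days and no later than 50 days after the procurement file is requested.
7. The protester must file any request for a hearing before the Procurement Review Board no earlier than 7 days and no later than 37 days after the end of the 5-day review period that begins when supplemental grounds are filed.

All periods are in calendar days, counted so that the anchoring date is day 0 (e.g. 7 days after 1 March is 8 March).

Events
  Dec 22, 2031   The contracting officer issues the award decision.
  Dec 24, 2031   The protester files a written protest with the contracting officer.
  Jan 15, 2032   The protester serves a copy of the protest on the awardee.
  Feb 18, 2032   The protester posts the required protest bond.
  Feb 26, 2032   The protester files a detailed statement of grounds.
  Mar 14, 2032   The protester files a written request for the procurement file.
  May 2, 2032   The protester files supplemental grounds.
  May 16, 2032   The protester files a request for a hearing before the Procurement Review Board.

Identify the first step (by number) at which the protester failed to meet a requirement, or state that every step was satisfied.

Step 4

Step 1 — counting 68 days from Dec 22, 2031 (when the award decision is issued) gives a deadline of Feb 28, 2032; done Dec 24, 2031 — timely.
Step 2 — counting 61 days from Jan 13, 2032 (end of the 20-day hold period, which began when the written protest is filed on Dec 24, 2031) gives a deadline of Mar 14, 2032; completed Jan 15, 2032, before the deadline.
Step 3 — must wait 13 days from Feb 4, 2032 (end of the 20-day waiting period, which began when the protest is served on the awardee on Jan 15, 2032), so not before Feb 17, 2032; Feb 18, 2032 is on or after that date.
Step 4 — counting 5 days from Feb 18, 2032 (when the protest bond is posted) gives a deadline of Feb 23, 2032; done Feb 26, 2032 — 3 days late.
No need to go further; step 4 was not satisfied.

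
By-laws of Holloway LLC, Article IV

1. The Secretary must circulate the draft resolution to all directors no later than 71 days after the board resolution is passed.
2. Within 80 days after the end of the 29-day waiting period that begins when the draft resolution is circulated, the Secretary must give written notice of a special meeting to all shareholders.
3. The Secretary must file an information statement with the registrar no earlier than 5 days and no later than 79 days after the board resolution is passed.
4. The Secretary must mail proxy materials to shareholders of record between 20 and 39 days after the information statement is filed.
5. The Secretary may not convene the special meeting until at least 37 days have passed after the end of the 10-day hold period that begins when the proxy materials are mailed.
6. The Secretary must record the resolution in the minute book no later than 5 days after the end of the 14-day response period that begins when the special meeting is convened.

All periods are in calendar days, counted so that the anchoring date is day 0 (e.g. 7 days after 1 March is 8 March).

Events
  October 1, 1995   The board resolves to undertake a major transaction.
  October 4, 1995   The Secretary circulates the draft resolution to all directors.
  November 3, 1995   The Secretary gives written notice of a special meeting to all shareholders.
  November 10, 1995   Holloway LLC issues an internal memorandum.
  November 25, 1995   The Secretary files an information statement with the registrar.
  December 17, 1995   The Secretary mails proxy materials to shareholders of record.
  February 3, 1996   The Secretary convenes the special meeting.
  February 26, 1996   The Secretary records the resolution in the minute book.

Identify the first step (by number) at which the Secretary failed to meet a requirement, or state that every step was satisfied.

(1) due by October 1, 1995 + 71 days = December 11, 1995; completed October 4, 1995, before the deadline.
(2) due by November 2, 1995 + 80 days = January 21, 1996; done November 3, 1995 — timely.
(3) the permitted window runs from October 1, 1995 + 5 = October 6, 1995 to October 1, 1995 + 79 = December 19, 1995; done November 25, 1995, which is between those dates.
(4) the permitted window runs from November 25, 1995 + 20 = December 15, 1995 to November 25, 1995 + 39 = January 3, 1996; December 17, 1995 falls inside that range.
(5) permitted from December 27, 1995 + 37 days = February 2, 1996 onward; done February 3, 1996 — permitted.
(6) due by February 17, 1996 + 5 days = February 22, 1996; February 26, 1996 misses that deadline by 4 days.
That is the first point of non-compliance.

Step 6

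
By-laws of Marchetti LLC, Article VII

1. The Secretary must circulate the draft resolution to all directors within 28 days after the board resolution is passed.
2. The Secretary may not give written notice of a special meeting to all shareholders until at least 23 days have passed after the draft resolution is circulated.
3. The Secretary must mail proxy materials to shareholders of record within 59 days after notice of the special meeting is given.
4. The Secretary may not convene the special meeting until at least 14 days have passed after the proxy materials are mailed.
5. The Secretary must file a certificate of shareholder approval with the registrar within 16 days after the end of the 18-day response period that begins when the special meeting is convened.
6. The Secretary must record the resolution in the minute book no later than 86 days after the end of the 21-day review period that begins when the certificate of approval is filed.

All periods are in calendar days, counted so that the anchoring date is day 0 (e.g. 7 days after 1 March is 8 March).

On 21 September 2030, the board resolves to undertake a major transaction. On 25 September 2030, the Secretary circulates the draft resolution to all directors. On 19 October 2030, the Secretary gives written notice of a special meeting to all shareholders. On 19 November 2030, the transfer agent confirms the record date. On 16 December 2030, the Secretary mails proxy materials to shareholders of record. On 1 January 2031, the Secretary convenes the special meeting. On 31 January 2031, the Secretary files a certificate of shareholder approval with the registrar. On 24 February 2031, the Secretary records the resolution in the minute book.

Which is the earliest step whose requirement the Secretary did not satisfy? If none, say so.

Step 1 — counting 28 days from 21 September 2030 (when the board resolution is passed) gives a deadline of 19 October 2030; done 25 September 2030 — timely.
Step 2 — must wait 23 days from 25 September 2030 (when the draft resolution is circulated), so not before 18 October 2030; 19 October 2030 is on or after that date.
Step 3 — counting 59 days from 19 October 2030 (when notice of the special meeting is given) gives a deadline of 17 December 2030; 16 December 2030 is within that limit.
Step 4 — must wait 14 days from 16 December 2030 (when the proxy materials are mailed), so not before 30 December 2030; done 1 January 2031 — permitted.
Step 5 — counting 16 days from 19 January 2031 (end of the 18-day response period, which began when the special meeting is convened on 1 January 2031) gives a deadline of 4 February 2031; completed 31 January 2031, before the deadline.
Step 6 — counting 86 days from 21 February 2031 (end of the 21-day review period, which began when the certificate of approval is filed on 31 January 2031) gives a deadline of 18 May 2031; done 24 February 2031 — timely.

None — every step was satisfied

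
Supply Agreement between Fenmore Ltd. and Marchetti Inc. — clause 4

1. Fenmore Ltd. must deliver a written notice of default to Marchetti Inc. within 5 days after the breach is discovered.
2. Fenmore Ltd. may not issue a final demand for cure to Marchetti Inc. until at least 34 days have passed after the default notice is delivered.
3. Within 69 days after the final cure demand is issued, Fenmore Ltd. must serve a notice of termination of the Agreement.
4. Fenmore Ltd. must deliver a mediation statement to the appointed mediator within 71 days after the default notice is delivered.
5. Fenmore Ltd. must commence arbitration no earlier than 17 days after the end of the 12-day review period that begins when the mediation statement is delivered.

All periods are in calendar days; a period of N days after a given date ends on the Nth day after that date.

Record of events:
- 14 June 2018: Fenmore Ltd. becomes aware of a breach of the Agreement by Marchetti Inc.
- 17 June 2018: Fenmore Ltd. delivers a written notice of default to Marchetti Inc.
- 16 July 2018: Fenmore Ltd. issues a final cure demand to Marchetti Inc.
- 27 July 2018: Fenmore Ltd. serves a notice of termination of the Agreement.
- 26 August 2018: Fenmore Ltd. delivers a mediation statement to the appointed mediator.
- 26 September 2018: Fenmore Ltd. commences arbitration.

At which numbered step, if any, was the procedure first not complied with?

(1) due by 14 June 2018 + 5 days = 19 June 2018; 17 June 2018 is within that limit.
(2) permitted from 17 June 2018 + 34 days = 21 July 2018 onward; acted on 16 July 2018, 5 days prematurely.

Step 2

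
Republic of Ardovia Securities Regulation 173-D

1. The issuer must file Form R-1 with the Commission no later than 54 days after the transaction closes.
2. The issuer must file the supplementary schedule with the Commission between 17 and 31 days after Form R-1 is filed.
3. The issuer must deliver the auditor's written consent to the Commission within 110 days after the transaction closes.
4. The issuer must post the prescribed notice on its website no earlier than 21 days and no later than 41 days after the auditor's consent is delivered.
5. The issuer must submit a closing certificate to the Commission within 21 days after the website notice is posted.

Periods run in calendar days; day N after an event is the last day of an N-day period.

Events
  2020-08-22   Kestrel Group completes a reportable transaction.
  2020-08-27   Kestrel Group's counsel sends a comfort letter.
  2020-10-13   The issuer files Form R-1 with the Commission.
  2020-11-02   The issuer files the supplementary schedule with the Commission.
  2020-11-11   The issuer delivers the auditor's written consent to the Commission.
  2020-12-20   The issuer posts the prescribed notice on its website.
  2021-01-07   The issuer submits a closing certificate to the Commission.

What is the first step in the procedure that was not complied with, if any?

(1) due by 2020-08-22 + 54 days = 2020-10-15; done 2020-10-13 — timely.
(2) the permitted window runs from 2020-10-13 + 17 = 2020-10-30 to 2020-10-13 + 31 = 2020-11-13; done 2020-11-02 — within the window.
(3) due by 2020-08-22 + 110 days = 2020-12-10; 2020-11-11 is within that limit.
(4) the permitted window runs from 2020-11-11 + 21 = 2020-12-02 to 2020-11-11 + 41 = 2020-12-22; 2020-12-20 falls inside that range.
(5) due by 2020-12-20 + 21 days = 2021-01-10; done 2021-01-07 — timely.

None — every step was satisfied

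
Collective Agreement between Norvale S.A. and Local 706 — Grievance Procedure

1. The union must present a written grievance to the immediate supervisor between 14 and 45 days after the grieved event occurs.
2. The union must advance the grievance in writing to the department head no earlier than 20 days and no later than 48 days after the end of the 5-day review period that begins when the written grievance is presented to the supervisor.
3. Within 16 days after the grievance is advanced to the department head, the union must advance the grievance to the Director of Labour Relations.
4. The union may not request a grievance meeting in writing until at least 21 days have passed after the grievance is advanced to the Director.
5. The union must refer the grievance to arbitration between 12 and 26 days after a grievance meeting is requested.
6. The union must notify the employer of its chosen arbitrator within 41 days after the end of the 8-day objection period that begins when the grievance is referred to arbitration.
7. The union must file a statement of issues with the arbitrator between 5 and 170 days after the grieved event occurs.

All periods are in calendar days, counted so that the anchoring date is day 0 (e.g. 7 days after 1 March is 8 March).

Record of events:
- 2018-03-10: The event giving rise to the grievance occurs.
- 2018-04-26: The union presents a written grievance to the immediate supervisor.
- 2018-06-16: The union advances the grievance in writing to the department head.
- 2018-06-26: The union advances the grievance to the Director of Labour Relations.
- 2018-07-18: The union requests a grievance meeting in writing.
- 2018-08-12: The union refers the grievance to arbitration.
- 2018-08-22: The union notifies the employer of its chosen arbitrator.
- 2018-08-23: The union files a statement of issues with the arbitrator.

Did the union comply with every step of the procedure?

(1) the permitted window runs from 2018-03-10 + 14 = 2018-03-24 to 2018-03-10 + 45 = 2018-04-24; done 2018-04-26 — 2 days after the window closed.
The procedure was therefore not followed at step 1.

No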